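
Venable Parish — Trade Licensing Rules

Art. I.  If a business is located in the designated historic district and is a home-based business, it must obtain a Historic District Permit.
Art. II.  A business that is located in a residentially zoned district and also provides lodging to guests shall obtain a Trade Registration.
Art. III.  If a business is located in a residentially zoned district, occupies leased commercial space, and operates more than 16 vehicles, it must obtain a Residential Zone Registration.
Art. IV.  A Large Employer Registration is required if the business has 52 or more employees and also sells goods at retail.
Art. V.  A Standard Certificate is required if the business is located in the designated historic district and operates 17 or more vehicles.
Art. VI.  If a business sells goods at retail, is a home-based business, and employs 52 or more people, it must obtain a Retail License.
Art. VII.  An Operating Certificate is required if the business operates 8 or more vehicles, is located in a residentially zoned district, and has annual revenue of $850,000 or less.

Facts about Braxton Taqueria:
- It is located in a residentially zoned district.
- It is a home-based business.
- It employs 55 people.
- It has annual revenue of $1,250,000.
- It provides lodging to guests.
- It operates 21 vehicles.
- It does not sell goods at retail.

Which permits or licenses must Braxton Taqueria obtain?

Trade Registration

Art. I. is located in a residentially zoned district (not: is located in the designated historic district); is a home-based business → Historic District Permit not required.
Art. II. is located in a residentially zoned district; provides lodging to guests → Trade Registration required.
Art. III. is located in a residentially zoned district; is a home-based business (not: occupies leased commercial space); vehicles 21 > 16 → Residential Zone Registration not required.
Art. IV. employees 55 ≥ 52; does not sell goods at retail → Large Employer Registration not required.
Art. V. is located in a residentially zoned district (not: is located in the designated historic district); vehicles 21 ≥ 17 → Standard Certificate not required.
Art. VI. does not sell goods at retail; is a home-based business; employees 55 ≥ 52 → Retail License not required.
Art. VII. vehicles 21 ≥ 8; is located in a residentially zoned district; revenue $1,250,000 > $850,000 → Operating Certificate not required.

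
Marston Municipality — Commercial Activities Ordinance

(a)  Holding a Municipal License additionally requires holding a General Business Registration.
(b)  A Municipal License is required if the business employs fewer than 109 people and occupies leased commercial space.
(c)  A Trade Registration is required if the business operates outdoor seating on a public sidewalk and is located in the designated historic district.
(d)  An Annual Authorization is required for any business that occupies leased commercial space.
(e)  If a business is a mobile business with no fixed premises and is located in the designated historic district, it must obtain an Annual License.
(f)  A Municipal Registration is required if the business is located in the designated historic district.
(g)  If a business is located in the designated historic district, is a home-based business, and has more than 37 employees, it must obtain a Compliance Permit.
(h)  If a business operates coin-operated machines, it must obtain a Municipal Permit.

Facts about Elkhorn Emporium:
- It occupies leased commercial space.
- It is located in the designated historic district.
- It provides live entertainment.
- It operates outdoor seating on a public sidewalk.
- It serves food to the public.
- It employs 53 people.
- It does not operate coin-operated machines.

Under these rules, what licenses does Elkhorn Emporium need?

Annual Authorization, General Business Registration, Municipal License, Municipal Registration, Trade Registration

(a) Municipal License is required → General Business Registration also required.
(b) employees 53 < 109; occupies leased commercial space → Municipal License required.
(c) operates outdoor seating on a public sidewalk; is located in the designated historic district → Trade Registration required.
(d) occupies leased commercial space → Annual Authorization required.
(e) occupies leased commercial space (not: is a mobile business with no fixed premises); is located in the designated historic district → Annual License not required.
(f) is located in the designated historic district → Municipal Registration required.
(g) is located in the designated historic district; occupies leased commercial space (not: is a home-based business); employees 53 > 37 → Compliance Permit not required.
(h) does not operate coin-operated machines → Municipal Permit not required.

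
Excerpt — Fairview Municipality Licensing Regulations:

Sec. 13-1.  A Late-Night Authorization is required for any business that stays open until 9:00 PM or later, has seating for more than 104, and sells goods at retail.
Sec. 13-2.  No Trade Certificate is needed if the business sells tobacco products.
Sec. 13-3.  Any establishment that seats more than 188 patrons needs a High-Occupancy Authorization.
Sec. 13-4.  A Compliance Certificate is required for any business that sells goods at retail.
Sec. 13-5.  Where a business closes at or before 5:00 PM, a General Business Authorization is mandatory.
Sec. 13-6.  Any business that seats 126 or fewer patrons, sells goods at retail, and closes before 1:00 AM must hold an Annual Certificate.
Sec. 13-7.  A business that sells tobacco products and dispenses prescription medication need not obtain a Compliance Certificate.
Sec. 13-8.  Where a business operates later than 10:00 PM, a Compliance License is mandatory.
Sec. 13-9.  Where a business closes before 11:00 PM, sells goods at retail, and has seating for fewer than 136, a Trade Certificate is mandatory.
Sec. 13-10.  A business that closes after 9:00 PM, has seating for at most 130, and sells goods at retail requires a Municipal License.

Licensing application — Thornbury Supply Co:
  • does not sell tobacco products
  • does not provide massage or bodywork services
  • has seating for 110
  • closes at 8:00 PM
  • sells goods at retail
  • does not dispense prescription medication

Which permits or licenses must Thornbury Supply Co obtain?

Annual Certificate, Compliance Certificate, Trade Certificate

Sec. 13-1. closes 8:00 PM, at/before 9:00 PM; seating 110 > 104; sells goods at retail → Late-Night Authorization not required.
Sec. 13-2. does not sell tobacco products → Trade Certificate exemption does not apply.
Sec. 13-3. seating 110 ≤ 188 → High-Occupancy Authorization not required.
Sec. 13-4. sells goods at retail → Compliance Certificate required.
Sec. 13-5. closes 8:00 PM, after 5:00 PM → General Business Authorization not required.
Sec. 13-6. seating 110 ≤ 126; sells goods at retail; closes 8:00 PM, at/before 1:00 AM → Annual Certificate required.
Sec. 13-7. does not sell tobacco products; does not dispense prescription medication → Compliance Certificate exemption does not apply.
Sec. 13-8. closes 8:00 PM, at/before 10:00 PM → Compliance License not required.
Sec. 13-9. closes 8:00 PM, at/before 11:00 PM; sells goods at retail; seating 110 < 136 → Trade Certificate required.
Sec. 13-10. closes 8:00 PM, at/before 9:00 PM; seating 110 ≤ 130; sells goods at retail → Municipal License not required.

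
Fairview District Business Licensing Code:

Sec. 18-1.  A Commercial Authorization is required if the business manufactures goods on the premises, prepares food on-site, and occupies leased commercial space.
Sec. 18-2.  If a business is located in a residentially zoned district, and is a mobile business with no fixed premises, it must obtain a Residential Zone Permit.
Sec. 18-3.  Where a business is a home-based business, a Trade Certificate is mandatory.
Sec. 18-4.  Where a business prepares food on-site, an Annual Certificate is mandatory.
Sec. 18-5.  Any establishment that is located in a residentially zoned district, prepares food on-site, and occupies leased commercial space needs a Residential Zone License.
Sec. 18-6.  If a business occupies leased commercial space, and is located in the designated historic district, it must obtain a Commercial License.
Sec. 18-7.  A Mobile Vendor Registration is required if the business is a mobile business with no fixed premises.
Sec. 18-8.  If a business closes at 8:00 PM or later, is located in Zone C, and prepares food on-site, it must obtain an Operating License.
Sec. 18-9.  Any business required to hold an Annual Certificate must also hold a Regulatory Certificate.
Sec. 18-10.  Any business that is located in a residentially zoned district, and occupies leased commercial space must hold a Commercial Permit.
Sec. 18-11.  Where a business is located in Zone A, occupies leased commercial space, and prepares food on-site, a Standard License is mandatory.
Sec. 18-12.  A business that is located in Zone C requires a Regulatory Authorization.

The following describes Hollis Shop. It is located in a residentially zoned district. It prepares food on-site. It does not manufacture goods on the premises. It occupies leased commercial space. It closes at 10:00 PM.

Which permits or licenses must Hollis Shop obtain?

Sec. 18-1. does not manufacture goods on the premises; prepares food on-site; occupies leased commercial space → Commercial Authorization not required.
Sec. 18-2. is located in a residentially zoned district; occupies leased commercial space (not: is a mobile business with no fixed premises) → Residential Zone Permit not required.
Sec. 18-3. occupies leased commercial space (not: is a home-based business) → Trade Certificate not required.
Sec. 18-4. prepares food on-site → Annual Certificate required.
Sec. 18-5. is located in a residentially zoned district; prepares food on-site; occupies leased commercial space → Residential Zone License required.
Sec. 18-6. occupies leased commercial space; is located in a residentially zoned district (not: is located in the designated historic district) → Commercial License not required.
Sec. 18-7. occupies leased commercial space (not: is a mobile business with no fixed premises) → Mobile Vendor Registration not required.
Sec. 18-8. closes 10:00 PM, after 8:00 PM; is located in a residentially zoned district (not: is located in Zone C); prepares food on-site → Operating License not required.
Sec. 18-9. Annual Certificate is required → Regulatory Certificate also required.
Sec. 18-10. is located in a residentially zoned district; occupies leased commercial space → Commercial Permit required.
Sec. 18-11. is located in a residentially zoned district (not: is located in Zone A); occupies leased commercial space; prepares food on-site → Standard License not required.
Sec. 18-12. is located in a residentially zoned district (not: is located in Zone C) → Regulatory Authorization not required.

Annual Certificate, Commercial Permit, Regulatory Certificate, Residential Zone License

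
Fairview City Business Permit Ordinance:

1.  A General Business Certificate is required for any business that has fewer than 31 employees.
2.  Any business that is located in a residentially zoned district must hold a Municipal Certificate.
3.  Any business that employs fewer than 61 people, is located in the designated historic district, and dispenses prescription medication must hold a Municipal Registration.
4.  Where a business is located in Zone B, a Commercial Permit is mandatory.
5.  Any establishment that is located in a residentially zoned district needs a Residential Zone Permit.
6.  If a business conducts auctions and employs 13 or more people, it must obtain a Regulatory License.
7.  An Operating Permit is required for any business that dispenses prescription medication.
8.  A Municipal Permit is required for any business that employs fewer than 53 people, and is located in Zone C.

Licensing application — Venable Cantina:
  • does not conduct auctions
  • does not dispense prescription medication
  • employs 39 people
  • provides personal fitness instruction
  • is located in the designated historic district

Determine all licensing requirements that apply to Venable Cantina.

1. employees 39 ≥ 31 → General Business Certificate not required.
2. is located in the designated historic district (not: is located in a residentially zoned district) → Municipal Certificate not required.
3. employees 39 < 61; is located in the designated historic district; does not dispense prescription medication → Municipal Registration not required.
4. is located in the designated historic district (not: is located in Zone B) → Commercial Permit not required.
5. is located in the designated historic district (not: is located in a residentially zoned district) → Residential Zone Permit not required.
6. does not conduct auctions; employees 39 ≥ 13 → Regulatory License not required.
7. does not dispense prescription medication → Operating Permit not required.
8. employees 39 < 53; is located in the designated historic district (not: is located in Zone C) → Municipal Permit not required.

None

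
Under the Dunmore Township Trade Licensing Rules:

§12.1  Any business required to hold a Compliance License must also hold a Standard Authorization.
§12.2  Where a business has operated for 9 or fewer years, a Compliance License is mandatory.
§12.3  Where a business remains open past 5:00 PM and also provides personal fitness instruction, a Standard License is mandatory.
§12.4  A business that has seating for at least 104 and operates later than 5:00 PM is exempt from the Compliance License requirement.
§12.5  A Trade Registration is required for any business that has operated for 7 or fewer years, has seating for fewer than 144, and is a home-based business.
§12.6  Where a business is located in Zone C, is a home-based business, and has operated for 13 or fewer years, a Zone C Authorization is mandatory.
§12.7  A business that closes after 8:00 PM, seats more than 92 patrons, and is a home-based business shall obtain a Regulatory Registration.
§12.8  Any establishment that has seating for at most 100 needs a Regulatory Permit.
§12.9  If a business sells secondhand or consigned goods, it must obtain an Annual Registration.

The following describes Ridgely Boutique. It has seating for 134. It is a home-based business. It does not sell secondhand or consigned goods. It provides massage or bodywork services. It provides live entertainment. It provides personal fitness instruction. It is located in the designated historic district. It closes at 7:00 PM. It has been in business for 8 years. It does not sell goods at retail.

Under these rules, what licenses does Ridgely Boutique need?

Standard License

§12.1 Compliance License is not required → no effect.
§12.2 years in business 8 ≤ 9 → Compliance License required.
§12.3 closes 7:00 PM, after 5:00 PM; provides personal fitness instruction → Standard License required.
§12.4 seating 134 ≥ 104; closes 7:00 PM, after 5:00 PM → exempt from Compliance License.
§12.5 years in business 8 > 7; seating 134 < 144; is a home-based business → Trade Registration not required.
§12.6 is located in the designated historic district (not: is located in Zone C); is a home-based business; years in business 8 ≤ 13 → Zone C Authorization not required.
§12.7 closes 7:00 PM, at/before 8:00 PM; seating 134 > 92; is a home-based business → Regulatory Registration not required.
§12.8 seating 134 > 100 → Regulatory Permit not required.
§12.9 does not sell secondhand or consigned goods → Annual Registration not required.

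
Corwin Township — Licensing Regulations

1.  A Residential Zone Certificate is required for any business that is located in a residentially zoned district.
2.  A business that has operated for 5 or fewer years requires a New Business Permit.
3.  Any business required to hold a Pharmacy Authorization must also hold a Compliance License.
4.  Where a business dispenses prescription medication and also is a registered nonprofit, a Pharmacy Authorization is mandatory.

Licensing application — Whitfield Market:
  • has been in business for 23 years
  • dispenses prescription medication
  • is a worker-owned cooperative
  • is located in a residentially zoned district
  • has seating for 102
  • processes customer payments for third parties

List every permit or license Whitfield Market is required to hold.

1. is located in a residentially zoned district → Residential Zone Certificate required.
2. years in business 23 > 5 → New Business Permit not required.
3. Pharmacy Authorization is not required → no effect.
4. dispenses prescription medication; is a worker-owned cooperative (not: is a registered nonprofit) → Pharmacy Authorization not required.

Residential Zone Certificate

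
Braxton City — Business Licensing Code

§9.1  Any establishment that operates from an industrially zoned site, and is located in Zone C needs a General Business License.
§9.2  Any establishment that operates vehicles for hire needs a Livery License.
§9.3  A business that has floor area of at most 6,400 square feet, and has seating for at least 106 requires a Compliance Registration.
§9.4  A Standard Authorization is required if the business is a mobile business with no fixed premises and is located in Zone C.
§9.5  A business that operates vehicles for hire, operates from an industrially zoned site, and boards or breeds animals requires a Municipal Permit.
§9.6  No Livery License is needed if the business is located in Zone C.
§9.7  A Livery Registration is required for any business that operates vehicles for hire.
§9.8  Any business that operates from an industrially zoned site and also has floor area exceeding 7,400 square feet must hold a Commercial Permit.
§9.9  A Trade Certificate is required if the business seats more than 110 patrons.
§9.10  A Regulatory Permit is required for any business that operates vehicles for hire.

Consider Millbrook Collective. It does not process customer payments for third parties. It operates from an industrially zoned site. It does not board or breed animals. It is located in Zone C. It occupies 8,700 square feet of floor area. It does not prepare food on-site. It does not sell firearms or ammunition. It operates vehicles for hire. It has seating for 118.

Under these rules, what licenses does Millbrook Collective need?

§9.1 operates from an industrially zoned site; is located in Zone C → General Business License required.
§9.2 operates vehicles for hire → Livery License required.
§9.3 floor area 8,700 square feet > 6,400 square feet; seating 118 ≥ 106 → Compliance Registration not required.
§9.4 operates from an industrially zoned site (not: is a mobile business with no fixed premises); is located in Zone C → Standard Authorization not required.
§9.5 operates vehicles for hire; operates from an industrially zoned site; does not board or breed animals → Municipal Permit not required.
§9.6 is located in Zone C → exempt from Livery License.
§9.7 operates vehicles for hire → Livery Registration required.
§9.8 operates from an industrially zoned site; floor area 8,700 square feet > 7,400 square feet → Commercial Permit required.
§9.9 seating 118 > 110 → Trade Certificate required.
§9.10 operates vehicles for hire → Regulatory Permit required.

Commercial Permit, General Business License, Livery Registration, Regulatory Permit, Trade Certificate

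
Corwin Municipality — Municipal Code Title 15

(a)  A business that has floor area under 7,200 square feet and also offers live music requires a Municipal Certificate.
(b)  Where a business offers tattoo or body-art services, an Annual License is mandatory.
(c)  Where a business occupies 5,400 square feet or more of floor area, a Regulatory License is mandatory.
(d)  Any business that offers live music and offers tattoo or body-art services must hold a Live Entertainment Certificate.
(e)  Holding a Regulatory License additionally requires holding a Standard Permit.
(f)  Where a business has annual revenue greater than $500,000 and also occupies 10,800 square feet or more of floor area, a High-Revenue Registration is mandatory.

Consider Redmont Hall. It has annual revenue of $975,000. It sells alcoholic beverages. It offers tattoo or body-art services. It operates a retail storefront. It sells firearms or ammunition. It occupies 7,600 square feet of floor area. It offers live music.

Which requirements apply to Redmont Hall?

Annual License, Live Entertainment Certificate, Regulatory License, Standard Permit

(a) floor area 7,600 square feet ≥ 7,200 square feet; offers live music → Municipal Certificate not required.
(b) offers tattoo or body-art services → Annual License required.
(c) floor area 7,600 square feet ≥ 5,400 square feet → Regulatory License required.
(d) offers live music; offers tattoo or body-art services → Live Entertainment Certificate required.
(e) Regulatory License is required → Standard Permit also required.
(f) revenue $975,000 > $500,000; floor area 7,600 square feet < 10,800 square feet → High-Revenue Registration not required.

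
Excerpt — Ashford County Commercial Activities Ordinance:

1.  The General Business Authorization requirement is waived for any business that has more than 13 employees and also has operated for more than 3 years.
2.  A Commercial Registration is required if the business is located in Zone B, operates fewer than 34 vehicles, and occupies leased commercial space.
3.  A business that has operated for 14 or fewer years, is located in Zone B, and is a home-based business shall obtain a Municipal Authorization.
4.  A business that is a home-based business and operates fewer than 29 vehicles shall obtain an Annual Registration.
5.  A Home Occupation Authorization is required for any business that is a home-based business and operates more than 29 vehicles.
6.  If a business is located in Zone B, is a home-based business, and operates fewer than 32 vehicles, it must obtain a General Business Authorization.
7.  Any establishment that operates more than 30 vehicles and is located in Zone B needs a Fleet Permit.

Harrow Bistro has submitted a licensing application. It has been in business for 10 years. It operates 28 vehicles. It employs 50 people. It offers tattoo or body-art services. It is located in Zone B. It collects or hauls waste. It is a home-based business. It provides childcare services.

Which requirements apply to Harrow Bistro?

Annual Registration, Municipal Authorization

1. employees 50 > 13; years in business 10 > 3 → exempt from General Business Authorization.
2. is located in Zone B; vehicles 28 < 34; is a home-based business (not: occupies leased commercial space) → Commercial Registration not required.
3. years in business 10 ≤ 14; is located in Zone B; is a home-based business → Municipal Authorization required.
4. is a home-based business; vehicles 28 < 29 → Annual Registration required.
5. is a home-based business; vehicles 28 ≤ 29 → Home Occupation Authorization not required.
6. is located in Zone B; is a home-based business; vehicles 28 < 32 → General Business Authorization required.
7. vehicles 28 ≤ 30; is located in Zone B → Fleet Permit not required.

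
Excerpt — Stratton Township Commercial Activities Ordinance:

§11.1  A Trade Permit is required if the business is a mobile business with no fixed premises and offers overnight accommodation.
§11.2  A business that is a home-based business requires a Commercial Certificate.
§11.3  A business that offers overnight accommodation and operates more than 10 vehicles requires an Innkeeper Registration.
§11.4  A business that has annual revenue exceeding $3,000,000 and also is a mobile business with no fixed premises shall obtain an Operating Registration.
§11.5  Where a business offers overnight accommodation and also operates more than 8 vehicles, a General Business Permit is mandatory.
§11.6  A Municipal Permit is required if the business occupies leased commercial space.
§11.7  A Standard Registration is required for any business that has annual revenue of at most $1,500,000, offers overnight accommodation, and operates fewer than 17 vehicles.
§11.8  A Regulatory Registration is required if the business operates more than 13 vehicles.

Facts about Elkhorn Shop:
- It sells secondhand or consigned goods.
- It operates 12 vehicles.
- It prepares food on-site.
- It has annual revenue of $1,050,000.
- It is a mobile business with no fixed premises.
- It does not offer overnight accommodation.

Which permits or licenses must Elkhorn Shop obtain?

None

§11.1 is a mobile business with no fixed premises; does not offer overnight accommodation → Trade Permit not required.
§11.2 is a mobile business with no fixed premises (not: is a home-based business) → Commercial Certificate not required.
§11.3 does not offer overnight accommodation; vehicles 12 > 10 → Innkeeper Registration not required.
§11.4 revenue $1,050,000 ≤ $3,000,000; is a mobile business with no fixed premises → Operating Registration not required.
§11.5 does not offer overnight accommodation; vehicles 12 > 8 → General Business Permit not required.
§11.6 is a mobile business with no fixed premises (not: occupies leased commercial space) → Municipal Permit not required.
§11.7 revenue $1,050,000 ≤ $1,500,000; does not offer overnight accommodation; vehicles 12 < 17 → Standard Registration not required.
§11.8 vehicles 12 ≤ 13 → Regulatory Registration not required.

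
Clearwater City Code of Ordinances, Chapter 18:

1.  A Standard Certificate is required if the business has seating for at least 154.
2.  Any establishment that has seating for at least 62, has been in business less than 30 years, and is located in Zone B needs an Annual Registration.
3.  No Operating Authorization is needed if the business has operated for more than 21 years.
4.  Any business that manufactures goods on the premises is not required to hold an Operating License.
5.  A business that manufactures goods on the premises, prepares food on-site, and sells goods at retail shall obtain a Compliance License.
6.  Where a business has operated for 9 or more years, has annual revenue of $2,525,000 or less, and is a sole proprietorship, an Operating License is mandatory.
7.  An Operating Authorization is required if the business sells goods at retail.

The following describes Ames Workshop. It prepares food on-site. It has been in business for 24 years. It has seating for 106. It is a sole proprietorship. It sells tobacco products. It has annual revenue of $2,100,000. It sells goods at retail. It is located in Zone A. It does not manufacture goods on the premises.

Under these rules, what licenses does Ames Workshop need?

1. seating 106 < 154 → Standard Certificate not required.
2. seating 106 ≥ 62; years in business 24 < 30; is located in Zone A (not: is located in Zone B) → Annual Registration not required.
3. years in business 24 > 21 → exempt from Operating Authorization.
4. does not manufacture goods on the premises → Operating License exemption does not apply.
5. does not manufacture goods on the premises; prepares food on-site; sells goods at retail → Compliance License not required.
6. years in business 24 ≥ 9; revenue $2,100,000 ≤ $2,525,000; is a sole proprietorship → Operating License required.
7. sells goods at retail → Operating Authorization required.

Operating License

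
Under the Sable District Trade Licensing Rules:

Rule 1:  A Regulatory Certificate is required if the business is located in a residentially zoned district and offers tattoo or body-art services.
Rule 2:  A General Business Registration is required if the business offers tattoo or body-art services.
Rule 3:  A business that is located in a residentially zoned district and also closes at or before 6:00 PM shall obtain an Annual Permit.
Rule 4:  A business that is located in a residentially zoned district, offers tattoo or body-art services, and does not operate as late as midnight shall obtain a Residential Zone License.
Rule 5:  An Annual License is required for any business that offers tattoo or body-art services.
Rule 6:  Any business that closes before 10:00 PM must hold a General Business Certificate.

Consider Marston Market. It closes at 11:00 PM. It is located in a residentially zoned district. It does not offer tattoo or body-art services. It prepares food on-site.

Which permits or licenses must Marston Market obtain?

None

Rule 1: is located in a residentially zoned district; does not offer tattoo or body-art services → Regulatory Certificate not required.
Rule 2: does not offer tattoo or body-art services → General Business Registration not required.
Rule 3: is located in a residentially zoned district; closes 11:00 PM, after 6:00 PM → Annual Permit not required.
Rule 4: is located in a residentially zoned district; does not offer tattoo or body-art services; closes 11:00 PM, at/before midnight → Residential Zone License not required.
Rule 5: does not offer tattoo or body-art services → Annual License not required.
Rule 6: closes 11:00 PM, after 10:00 PM → General Business Certificate not required.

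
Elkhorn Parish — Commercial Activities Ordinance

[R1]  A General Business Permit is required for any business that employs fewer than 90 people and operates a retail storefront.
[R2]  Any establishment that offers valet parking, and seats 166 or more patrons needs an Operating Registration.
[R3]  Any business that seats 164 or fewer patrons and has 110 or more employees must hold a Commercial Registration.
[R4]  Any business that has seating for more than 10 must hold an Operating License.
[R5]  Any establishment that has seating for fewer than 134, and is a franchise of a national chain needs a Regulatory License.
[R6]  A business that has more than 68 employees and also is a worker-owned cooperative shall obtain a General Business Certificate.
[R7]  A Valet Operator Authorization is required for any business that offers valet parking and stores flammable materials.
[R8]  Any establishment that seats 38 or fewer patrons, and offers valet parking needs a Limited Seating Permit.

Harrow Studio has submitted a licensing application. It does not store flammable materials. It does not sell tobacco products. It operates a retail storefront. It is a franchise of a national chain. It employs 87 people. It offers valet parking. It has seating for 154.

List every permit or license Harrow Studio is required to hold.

General Business Permit, Operating License

[R1] employees 87 < 90; operates a retail storefront → General Business Permit required.
[R2] offers valet parking; seating 154 < 166 → Operating Registration not required.
[R3] seating 154 ≤ 164; employees 87 < 110 → Commercial Registration not required.
[R4] seating 154 > 10 → Operating License required.
[R5] seating 154 ≥ 134; is a franchise of a national chain → Regulatory License not required.
[R6] employees 87 > 68; is a franchise of a national chain (not: is a worker-owned cooperative) → General Business Certificate not required.
[R7] offers valet parking; does not store flammable materials → Valet Operator Authorization not required.
[R8] seating 154 > 38; offers valet parking → Limited Seating Permit not required.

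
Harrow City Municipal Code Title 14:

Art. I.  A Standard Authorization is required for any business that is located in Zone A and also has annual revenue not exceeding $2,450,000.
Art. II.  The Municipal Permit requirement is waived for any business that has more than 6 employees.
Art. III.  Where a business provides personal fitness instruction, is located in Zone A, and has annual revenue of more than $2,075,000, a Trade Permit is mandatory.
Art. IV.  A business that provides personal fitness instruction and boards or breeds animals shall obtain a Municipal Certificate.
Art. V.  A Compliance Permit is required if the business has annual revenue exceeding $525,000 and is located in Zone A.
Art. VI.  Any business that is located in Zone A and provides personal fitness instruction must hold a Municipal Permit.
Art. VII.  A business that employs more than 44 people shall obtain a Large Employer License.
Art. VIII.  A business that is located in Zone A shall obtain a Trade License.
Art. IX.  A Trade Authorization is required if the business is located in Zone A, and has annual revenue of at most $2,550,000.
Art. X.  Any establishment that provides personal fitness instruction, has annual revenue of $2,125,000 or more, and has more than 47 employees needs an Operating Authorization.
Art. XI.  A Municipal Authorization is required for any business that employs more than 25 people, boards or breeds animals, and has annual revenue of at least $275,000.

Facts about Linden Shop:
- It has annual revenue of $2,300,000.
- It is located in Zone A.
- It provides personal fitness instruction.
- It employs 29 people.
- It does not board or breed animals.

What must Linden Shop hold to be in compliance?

Art. I. is located in Zone A; revenue $2,300,000 ≤ $2,450,000 → Standard Authorization required.
Art. II. employees 29 > 6 → exempt from Municipal Permit.
Art. III. provides personal fitness instruction; is located in Zone A; revenue $2,300,000 > $2,075,000 → Trade Permit required.
Art. IV. provides personal fitness instruction; does not board or breed animals → Municipal Certificate not required.
Art. V. revenue $2,300,000 > $525,000; is located in Zone A → Compliance Permit required.
Art. VI. is located in Zone A; provides personal fitness instruction → Municipal Permit required.
Art. VII. employees 29 ≤ 44 → Large Employer License not required.
Art. VIII. is located in Zone A → Trade License required.
Art. IX. is located in Zone A; revenue $2,300,000 ≤ $2,550,000 → Trade Authorization required.
Art. X. provides personal fitness instruction; revenue $2,300,000 ≥ $2,125,000; employees 29 ≤ 47 → Operating Authorization not required.
Art. XI. employees 29 > 25; does not board or breed animals; revenue $2,300,000 ≥ $275,000 → Municipal Authorization not required.

Compliance Permit, Standard Authorization, Trade Authorization, Trade License, Trade Permit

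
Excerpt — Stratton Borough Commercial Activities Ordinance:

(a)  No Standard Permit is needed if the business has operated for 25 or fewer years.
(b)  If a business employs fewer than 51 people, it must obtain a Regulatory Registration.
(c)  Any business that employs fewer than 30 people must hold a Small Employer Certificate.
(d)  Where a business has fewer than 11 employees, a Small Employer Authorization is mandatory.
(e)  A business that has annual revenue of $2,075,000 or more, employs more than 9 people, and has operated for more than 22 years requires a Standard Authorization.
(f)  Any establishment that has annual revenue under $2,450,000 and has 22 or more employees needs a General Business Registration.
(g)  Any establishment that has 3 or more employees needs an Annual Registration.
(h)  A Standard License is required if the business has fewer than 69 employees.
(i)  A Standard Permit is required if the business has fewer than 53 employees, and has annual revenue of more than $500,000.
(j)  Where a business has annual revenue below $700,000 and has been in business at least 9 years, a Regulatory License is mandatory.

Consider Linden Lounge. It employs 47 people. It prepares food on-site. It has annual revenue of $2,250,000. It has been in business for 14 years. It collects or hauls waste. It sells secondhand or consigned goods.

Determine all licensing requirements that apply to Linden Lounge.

Annual Registration, General Business Registration, Regulatory Registration, Standard License

(a) years in business 14 ≤ 25 → exempt from Standard Permit.
(b) employees 47 < 51 → Regulatory Registration required.
(c) employees 47 ≥ 30 → Small Employer Certificate not required.
(d) employees 47 ≥ 11 → Small Employer Authorization not required.
(e) revenue $2,250,000 ≥ $2,075,000; employees 47 > 9; years in business 14 ≤ 22 → Standard Authorization not required.
(f) revenue $2,250,000 < $2,450,000; employees 47 ≥ 22 → General Business Registration required.
(g) employees 47 ≥ 3 → Annual Registration required.
(h) employees 47 < 69 → Standard License required.
(i) employees 47 < 53; revenue $2,250,000 > $500,000 → Standard Permit required.
(j) revenue $2,250,000 ≥ $700,000; years in business 14 ≥ 9 → Regulatory License not required.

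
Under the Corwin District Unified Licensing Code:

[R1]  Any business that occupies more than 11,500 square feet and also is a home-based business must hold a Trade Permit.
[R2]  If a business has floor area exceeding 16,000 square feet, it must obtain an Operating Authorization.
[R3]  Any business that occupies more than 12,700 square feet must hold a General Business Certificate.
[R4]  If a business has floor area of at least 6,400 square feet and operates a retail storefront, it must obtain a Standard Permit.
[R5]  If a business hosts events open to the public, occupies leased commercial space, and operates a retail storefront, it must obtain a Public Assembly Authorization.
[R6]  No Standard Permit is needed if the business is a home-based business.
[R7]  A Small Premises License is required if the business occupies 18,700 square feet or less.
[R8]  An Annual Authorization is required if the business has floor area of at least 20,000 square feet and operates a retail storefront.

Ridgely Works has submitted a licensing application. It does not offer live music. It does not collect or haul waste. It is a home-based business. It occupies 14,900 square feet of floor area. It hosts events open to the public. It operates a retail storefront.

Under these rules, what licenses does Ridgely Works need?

General Business Certificate, Small Premises License, Trade Permit

[R1] floor area 14,900 square feet > 11,500 square feet; is a home-based business → Trade Permit required.
[R2] floor area 14,900 square feet ≤ 16,000 square feet → Operating Authorization not required.
[R3] floor area 14,900 square feet > 12,700 square feet → General Business Certificate required.
[R4] floor area 14,900 square feet ≥ 6,400 square feet; operates a retail storefront → Standard Permit required.
[R5] hosts events open to the public; is a home-based business (not: occupies leased commercial space); operates a retail storefront → Public Assembly Authorization not required.
[R6] is a home-based business → exempt from Standard Permit.
[R7] floor area 14,900 square feet ≤ 18,700 square feet → Small Premises License required.
[R8] floor area 14,900 square feet < 20,000 square feet; operates a retail storefront → Annual Authorization not required.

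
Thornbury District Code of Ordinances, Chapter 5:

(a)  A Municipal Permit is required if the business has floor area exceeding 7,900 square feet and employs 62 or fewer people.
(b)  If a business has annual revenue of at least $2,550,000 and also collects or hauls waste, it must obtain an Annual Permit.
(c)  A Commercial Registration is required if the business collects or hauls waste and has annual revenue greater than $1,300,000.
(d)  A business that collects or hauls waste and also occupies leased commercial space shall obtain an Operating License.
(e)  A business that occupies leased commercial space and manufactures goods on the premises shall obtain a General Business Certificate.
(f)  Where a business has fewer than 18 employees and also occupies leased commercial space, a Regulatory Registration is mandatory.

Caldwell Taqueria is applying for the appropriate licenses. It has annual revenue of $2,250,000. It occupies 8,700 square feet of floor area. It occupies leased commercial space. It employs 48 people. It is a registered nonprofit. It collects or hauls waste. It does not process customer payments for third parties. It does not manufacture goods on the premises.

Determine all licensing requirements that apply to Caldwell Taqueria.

Commercial Registration, Municipal Permit, Operating License

(a) floor area 8,700 square feet > 7,900 square feet; employees 48 ≤ 62 → Municipal Permit required.
(b) revenue $2,250,000 < $2,550,000; collects or hauls waste → Annual Permit not required.
(c) collects or hauls waste; revenue $2,250,000 > $1,300,000 → Commercial Registration required.
(d) collects or hauls waste; occupies leased commercial space → Operating License required.
(e) occupies leased commercial space; does not manufacture goods on the premises → General Business Certificate not required.
(f) employees 48 ≥ 18; occupies leased commercial space → Regulatory Registration not required.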